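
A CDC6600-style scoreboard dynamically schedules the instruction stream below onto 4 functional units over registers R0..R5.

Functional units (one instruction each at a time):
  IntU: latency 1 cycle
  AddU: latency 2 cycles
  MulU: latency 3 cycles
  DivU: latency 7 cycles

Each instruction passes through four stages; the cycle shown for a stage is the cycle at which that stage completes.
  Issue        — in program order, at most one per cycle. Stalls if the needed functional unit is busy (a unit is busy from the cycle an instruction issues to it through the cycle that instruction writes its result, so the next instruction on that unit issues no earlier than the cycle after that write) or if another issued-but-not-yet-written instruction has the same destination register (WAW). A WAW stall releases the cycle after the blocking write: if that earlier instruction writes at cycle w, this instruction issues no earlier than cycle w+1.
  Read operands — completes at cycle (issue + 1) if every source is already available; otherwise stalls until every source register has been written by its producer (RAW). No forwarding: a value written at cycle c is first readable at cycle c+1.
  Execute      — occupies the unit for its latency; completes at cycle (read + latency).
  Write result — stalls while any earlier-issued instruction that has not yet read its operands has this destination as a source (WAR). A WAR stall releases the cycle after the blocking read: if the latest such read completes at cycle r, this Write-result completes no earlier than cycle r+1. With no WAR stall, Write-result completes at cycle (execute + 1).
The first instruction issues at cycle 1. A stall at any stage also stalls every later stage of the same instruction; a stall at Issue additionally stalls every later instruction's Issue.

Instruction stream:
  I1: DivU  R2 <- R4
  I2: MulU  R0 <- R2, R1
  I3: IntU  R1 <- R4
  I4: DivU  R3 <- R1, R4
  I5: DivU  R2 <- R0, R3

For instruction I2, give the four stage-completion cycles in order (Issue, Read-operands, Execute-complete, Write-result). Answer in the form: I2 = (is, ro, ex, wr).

I2 = (2, 11, 14, 15)

[1] I1→DivU
[2] I1 RO; I2→MulU
[3] I3→IntU
[4] I3 RO
[5] I3 EX
[9] I1 EX
[10] I1 WR R2
[11] I2 RO; I4→DivU
[12] I3 WR R1
[13] I4 RO
[14] I2 EX
[15] I2 WR R0
[20] I4 EX
[21] I4 WR R3
[22] I5→DivU
[23] I5 RO
[30] I5 EX
[31] I5 WR R2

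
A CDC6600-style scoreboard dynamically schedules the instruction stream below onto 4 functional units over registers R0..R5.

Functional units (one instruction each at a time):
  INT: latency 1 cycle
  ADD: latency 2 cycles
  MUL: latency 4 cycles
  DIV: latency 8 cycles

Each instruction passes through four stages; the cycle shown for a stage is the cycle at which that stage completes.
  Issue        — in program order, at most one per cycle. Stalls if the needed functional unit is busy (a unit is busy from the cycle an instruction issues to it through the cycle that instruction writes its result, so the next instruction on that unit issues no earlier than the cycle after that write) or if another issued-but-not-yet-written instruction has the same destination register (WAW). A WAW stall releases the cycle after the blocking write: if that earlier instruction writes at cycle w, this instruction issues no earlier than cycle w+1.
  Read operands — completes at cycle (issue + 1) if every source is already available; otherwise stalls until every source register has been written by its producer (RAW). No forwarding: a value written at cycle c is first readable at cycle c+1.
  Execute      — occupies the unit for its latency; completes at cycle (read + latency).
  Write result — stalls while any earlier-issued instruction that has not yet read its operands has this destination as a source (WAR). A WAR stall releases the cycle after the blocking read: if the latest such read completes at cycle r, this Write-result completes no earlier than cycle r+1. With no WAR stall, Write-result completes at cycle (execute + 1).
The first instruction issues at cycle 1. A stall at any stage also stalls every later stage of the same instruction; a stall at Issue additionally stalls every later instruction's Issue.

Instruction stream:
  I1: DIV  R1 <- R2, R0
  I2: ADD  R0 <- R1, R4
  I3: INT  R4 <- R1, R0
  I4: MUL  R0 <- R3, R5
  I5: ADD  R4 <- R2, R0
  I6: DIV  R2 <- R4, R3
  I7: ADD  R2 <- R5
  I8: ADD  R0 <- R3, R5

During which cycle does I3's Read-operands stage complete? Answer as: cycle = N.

I1  is:1  ro:2  ex:10  wr:11
I2  is:2  ro:12  ex:14  wr:15  — RAW R1: wait I1 write@11
I3  is:3  ro:16  ex:17  wr:18  — RAW R0: wait I2 write@15
I4  is:16  ro:17  ex:21  wr:22  — WAW R0: wait I2 write@15
I5  is:19  ro:23  ex:25  wr:26  — WAW R4: wait I3 write@18, RAW R0: wait I4 write@22
I6  is:20  ro:27  ex:35  wr:36  — RAW R4: wait I5 write@26
I7  is:37  ro:38  ex:40  wr:41  — WAW R2: wait I6 write@36
I8  is:42  ro:43  ex:45  wr:46  — struct: ADD busy until I7 writes@41

cycle = 16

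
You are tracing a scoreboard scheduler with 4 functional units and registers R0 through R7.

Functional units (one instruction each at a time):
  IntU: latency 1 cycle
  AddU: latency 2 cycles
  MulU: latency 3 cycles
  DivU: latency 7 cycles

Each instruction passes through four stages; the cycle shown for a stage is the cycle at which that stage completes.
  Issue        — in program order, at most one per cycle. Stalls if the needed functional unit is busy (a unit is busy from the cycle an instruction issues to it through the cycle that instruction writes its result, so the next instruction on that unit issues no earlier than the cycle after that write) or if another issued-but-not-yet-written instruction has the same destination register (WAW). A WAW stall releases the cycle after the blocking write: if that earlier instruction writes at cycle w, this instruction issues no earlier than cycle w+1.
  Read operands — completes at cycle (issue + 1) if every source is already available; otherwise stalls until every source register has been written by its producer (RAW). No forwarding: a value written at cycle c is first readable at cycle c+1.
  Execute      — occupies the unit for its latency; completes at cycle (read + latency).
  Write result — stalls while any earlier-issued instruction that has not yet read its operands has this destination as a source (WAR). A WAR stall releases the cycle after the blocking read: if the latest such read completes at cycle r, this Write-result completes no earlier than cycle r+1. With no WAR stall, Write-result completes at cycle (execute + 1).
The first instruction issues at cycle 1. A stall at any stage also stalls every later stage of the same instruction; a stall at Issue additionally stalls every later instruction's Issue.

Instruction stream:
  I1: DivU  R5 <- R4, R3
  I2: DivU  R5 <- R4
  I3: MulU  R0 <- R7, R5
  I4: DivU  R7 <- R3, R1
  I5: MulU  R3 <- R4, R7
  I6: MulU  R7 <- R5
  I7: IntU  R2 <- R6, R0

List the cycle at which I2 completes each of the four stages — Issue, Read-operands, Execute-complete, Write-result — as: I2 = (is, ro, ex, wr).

[1] I1→DivU
[2] I1 RO
[9] I1 EX
[10] I1 WR R5
[11] I2→DivU
[12] I2 RO | I3→MulU
[19] I2 EX
[20] I2 WR R5
[21] I3 RO | I4→DivU
[22] I4 RO
[24] I3 EX
[25] I3 WR R0
[26] I5→MulU
[29] I4 EX
[30] I4 WR R7
[31] I5 RO
[34] I5 EX
[35] I5 WR R3
[36] I6→MulU
[37] I6 RO | I7→IntU
[38] I7 RO
[39] I7 EX
[40] I6 EX | I7 WR R2
[41] I6 WR R7

I2 = (11, 12, 19, 20)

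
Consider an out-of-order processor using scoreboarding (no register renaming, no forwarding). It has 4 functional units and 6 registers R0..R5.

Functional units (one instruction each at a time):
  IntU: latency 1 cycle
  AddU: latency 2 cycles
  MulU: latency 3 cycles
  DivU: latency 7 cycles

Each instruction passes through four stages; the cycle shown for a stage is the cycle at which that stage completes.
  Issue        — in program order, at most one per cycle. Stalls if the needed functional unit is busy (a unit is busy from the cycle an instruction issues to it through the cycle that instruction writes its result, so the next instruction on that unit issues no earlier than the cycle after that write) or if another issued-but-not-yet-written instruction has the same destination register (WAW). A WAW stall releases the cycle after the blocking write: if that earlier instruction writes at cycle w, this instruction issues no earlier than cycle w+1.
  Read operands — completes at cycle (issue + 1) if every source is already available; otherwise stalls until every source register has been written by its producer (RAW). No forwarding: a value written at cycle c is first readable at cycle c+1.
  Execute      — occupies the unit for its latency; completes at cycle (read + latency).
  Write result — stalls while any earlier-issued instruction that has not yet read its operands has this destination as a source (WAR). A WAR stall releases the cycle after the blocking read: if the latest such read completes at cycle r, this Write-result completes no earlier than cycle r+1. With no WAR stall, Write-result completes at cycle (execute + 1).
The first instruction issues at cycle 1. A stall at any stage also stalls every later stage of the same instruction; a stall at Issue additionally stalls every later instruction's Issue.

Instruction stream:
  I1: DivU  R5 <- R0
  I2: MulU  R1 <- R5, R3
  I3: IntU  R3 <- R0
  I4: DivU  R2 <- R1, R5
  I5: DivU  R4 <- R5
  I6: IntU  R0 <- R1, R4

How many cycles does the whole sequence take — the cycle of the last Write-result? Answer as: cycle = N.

[1] I1→DivU
[2] I1 RO · I2→MulU
[3] I3→IntU
[4] I3 RO
[5] I3 EX
[9] I1 EX
[10] I1 WR R5
[11] I2 RO · I4→DivU
[12] I3 WR R3
[14] I2 EX
[15] I2 WR R1
[16] I4 RO
[23] I4 EX
[24] I4 WR R2
[25] I5→DivU
[26] I5 RO · I6→IntU
[33] I5 EX
[34] I5 WR R4
[35] I6 RO
[36] I6 EX
[37] I6 WR R0

cycle = 37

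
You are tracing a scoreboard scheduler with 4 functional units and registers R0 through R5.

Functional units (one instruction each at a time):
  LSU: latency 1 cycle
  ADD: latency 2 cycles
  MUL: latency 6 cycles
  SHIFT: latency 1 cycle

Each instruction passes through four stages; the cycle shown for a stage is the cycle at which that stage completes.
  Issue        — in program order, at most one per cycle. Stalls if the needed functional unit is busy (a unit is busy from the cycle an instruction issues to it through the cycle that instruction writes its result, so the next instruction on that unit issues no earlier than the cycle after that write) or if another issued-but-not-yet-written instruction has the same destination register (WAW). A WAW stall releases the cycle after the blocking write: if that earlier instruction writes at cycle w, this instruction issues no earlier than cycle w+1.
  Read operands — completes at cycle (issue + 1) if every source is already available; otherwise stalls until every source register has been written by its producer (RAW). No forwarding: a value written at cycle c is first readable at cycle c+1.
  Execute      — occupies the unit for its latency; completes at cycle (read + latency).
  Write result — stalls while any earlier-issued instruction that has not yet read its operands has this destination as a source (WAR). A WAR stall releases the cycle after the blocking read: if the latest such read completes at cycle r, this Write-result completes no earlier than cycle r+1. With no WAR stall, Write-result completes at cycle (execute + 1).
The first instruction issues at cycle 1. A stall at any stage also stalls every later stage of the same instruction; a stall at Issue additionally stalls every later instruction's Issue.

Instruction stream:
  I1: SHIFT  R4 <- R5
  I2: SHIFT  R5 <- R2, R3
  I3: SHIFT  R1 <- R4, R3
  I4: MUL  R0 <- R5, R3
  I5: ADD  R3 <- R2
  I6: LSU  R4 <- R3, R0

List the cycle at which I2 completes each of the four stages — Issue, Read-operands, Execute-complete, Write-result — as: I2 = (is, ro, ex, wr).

c1: I1 dispatched to SHIFT
c2: I1 operands ready
c3: I1 complete
c4: R4←I1
c5: I2 dispatched to SHIFT
c6: I2 operands ready
c7: I2 complete
c8: R5←I2
c9: I3 dispatched to SHIFT
c10: I3 operands ready | I4 dispatched to MUL
c11: I3 complete | I4 operands ready | I5 dispatched to ADD
c12: R1←I3 | I5 operands ready | I6 dispatched to LSU
c14: I5 complete
c15: R3←I5
c17: I4 complete
c18: R0←I4
c19: I6 operands ready
c20: I6 complete
c21: R4←I6

I2 = (5, 6, 7, 8)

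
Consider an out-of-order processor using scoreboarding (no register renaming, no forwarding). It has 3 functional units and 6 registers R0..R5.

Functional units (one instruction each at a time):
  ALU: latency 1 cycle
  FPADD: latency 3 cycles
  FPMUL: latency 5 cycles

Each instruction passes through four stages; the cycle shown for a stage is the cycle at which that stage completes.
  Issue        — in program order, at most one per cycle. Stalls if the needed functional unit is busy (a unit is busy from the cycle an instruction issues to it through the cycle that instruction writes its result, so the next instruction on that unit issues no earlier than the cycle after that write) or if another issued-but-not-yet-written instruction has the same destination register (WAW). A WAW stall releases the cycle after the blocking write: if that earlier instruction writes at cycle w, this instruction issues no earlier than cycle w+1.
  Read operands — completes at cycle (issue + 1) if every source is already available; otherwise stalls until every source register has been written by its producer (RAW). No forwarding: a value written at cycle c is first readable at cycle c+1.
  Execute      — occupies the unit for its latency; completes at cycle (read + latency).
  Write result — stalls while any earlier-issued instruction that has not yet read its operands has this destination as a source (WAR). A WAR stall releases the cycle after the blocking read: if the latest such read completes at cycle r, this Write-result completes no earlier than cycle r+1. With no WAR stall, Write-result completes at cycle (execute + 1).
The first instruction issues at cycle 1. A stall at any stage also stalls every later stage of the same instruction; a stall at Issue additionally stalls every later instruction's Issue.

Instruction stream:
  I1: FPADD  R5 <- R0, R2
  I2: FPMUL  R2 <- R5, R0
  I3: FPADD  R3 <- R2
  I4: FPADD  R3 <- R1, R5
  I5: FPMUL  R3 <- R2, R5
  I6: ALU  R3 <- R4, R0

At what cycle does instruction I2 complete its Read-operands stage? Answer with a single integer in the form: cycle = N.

cycle = 7

t=1  I1→FPADD
t=2  I1 RO, I2→FPMUL
t=5  I1 EX
t=6  I1 WR R5
t=7  I2 RO, I3→FPADD
t=12  I2 EX
t=13  I2 WR R2
t=14  I3 RO
t=17  I3 EX
t=18  I3 WR R3
t=19  I4→FPADD
t=20  I4 RO
t=23  I4 EX
t=24  I4 WR R3
t=25  I5→FPMUL
t=26  I5 RO
t=31  I5 EX
t=32  I5 WR R3
t=33  I6→ALU
t=34  I6 RO
t=35  I6 EX
t=36  I6 WR R3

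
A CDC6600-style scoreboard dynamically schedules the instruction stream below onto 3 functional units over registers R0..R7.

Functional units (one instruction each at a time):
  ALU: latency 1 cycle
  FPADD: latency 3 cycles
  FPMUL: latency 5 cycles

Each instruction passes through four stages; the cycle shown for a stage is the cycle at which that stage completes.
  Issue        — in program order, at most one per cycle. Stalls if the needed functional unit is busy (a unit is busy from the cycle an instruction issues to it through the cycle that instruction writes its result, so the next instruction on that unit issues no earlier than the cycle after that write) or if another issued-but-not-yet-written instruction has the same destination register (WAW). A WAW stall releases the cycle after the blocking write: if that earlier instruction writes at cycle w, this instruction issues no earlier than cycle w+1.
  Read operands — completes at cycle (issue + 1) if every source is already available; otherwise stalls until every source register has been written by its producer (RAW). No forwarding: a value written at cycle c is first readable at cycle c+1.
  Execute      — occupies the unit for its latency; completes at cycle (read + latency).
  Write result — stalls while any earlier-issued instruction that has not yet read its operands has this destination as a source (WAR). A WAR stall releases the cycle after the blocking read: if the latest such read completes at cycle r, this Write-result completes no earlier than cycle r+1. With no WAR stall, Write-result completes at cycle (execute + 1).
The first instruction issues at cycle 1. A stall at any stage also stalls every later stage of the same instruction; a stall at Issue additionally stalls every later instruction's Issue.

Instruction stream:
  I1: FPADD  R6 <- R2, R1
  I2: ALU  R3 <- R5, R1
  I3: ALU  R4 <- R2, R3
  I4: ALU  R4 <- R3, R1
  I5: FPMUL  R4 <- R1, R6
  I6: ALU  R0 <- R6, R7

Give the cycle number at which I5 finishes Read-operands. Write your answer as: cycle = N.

cycle = 15

[1] I1 issues→FPADD
[2] I1 reads · I2 issues→ALU
[3] I2 reads
[4] I2 exec-done
[5] I1 exec-done · I2 writes R3
[6] I1 writes R6 · I3 issues→ALU
[7] I3 reads
[8] I3 exec-done
[9] I3 writes R4
[10] I4 issues→ALU
[11] I4 reads
[12] I4 exec-done
[13] I4 writes R4
[14] I5 issues→FPMUL
[15] I5 reads · I6 issues→ALU
[16] I6 reads
[17] I6 exec-done
[18] I6 writes R0
[20] I5 exec-done
[21] I5 writes R4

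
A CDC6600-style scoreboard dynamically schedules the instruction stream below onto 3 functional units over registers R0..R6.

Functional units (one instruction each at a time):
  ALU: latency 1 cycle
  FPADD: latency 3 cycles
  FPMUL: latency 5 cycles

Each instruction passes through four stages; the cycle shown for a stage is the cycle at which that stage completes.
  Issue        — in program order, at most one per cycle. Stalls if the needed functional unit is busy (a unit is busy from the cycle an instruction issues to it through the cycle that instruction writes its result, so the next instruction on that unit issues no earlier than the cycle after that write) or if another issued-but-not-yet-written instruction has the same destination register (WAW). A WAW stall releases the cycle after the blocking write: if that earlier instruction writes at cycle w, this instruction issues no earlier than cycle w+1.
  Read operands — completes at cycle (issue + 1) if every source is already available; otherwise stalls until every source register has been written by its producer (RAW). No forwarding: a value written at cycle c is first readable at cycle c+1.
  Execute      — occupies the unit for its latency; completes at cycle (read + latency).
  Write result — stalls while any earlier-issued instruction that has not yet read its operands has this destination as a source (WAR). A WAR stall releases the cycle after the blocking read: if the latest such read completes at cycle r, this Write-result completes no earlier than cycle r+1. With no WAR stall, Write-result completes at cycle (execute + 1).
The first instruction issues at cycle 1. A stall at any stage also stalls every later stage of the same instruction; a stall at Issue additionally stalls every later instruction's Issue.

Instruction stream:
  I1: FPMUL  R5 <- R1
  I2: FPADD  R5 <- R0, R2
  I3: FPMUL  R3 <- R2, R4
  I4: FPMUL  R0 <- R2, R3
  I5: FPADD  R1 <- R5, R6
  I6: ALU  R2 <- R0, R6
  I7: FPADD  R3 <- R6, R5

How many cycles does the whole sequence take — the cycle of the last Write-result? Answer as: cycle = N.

1) issue 1, read 2, done 7, write 8
2) issue 9, read 10, done 13, write 14  <WAW R5: wait I1 write@8>
3) issue 10, read 11, done 16, write 17
4) issue 18, read 19, done 24, write 25  <struct: FPMUL busy until I3 writes@17>
5) issue 19, read 20, done 23, write 24
6) issue 20, read 26, done 27, write 28  <RAW R0: wait I4 write@25>
7) issue 25, read 26, done 29, write 30  <struct: FPADD busy until I5 writes@24>

cycle = 30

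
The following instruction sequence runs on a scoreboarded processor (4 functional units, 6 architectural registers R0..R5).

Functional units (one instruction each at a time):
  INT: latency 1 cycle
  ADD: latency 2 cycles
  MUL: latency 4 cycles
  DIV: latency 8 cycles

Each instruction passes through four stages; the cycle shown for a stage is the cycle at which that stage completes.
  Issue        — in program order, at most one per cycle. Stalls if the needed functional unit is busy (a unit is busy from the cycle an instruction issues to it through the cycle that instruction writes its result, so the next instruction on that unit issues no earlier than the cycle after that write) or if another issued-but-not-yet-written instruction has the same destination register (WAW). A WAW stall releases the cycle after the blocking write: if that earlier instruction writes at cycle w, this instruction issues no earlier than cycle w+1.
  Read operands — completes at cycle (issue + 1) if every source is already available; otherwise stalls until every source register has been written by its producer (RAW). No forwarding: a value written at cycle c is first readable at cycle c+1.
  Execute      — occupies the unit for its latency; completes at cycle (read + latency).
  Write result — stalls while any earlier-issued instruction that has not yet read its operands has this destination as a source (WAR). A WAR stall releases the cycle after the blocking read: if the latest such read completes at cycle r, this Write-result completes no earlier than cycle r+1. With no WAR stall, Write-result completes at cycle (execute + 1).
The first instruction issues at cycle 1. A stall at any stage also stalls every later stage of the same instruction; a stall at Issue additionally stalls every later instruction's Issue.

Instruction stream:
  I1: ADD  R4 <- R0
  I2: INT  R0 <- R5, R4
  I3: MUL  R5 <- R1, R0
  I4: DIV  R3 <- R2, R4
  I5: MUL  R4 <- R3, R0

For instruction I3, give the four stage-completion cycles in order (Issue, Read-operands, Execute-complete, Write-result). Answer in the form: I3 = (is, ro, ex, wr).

c1: I1 issues→ADD
c2: I1 reads, I2 issues→INT
c3: I3 issues→MUL
c4: I1 exec-done, I4 issues→DIV
c5: I1 writes R4
c6: I2 reads, I4 reads
c7: I2 exec-done
c8: I2 writes R0
c9: I3 reads
c13: I3 exec-done
c14: I3 writes R5, I4 exec-done
c15: I4 writes R3, I5 issues→MUL
c16: I5 reads
c20: I5 exec-done
c21: I5 writes R4

I3 = (3, 9, 13, 14)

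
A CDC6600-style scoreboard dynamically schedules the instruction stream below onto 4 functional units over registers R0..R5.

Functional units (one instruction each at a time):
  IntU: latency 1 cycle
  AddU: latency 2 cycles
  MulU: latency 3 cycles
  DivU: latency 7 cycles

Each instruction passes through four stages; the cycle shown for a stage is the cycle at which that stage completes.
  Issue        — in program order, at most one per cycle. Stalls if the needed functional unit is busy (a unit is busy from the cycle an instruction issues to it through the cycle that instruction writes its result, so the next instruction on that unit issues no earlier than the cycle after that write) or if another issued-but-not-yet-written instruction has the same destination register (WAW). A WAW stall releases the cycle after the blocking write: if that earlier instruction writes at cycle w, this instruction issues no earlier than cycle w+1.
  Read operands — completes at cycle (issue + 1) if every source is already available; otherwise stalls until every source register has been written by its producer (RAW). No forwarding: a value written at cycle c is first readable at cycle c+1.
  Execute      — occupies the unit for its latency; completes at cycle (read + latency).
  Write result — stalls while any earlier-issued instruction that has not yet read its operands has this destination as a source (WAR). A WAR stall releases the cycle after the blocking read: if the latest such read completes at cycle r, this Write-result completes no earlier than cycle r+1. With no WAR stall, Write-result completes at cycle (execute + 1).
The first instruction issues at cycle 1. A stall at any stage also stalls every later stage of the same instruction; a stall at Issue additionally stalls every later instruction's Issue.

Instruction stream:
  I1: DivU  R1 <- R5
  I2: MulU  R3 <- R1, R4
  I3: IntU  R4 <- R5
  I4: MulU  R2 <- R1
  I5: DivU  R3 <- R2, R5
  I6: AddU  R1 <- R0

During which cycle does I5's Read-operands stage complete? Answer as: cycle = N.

cycle = 22

[I1] 1/2/9/10
[I2] 2/11/14/15  (RAW R1: wait I1 write@10)
[I3] 3/4/5/12  (WAR R4: wait I2 read@11)
[I4] 16/17/20/21  (struct: MulU busy until I2 writes@15)
[I5] 17/22/29/30  (RAW R2: wait I4 write@21)
[I6] 18/19/21/22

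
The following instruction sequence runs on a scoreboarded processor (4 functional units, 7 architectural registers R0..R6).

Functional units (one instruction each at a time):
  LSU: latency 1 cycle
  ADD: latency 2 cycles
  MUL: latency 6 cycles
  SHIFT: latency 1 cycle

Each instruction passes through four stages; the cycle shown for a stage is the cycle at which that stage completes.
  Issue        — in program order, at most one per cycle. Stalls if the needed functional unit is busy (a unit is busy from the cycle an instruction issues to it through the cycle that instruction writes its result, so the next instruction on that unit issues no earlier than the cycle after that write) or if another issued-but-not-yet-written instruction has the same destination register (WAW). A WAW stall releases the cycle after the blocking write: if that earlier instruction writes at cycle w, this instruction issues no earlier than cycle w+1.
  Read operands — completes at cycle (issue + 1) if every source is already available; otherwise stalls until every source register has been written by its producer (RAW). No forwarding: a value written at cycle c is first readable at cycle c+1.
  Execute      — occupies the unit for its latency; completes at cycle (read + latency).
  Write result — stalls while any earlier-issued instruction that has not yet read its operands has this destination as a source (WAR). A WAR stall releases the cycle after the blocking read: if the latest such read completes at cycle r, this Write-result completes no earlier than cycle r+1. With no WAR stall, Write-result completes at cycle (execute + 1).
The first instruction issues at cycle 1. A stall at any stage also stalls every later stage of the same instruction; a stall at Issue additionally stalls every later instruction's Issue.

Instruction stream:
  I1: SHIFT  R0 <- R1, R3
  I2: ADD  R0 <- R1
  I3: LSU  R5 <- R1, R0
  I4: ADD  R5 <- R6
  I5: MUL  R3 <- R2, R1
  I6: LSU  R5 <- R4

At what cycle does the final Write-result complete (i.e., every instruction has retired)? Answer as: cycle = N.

cycle = 22

[1] I1→SHIFT
[2] I1 RO
[3] I1 EX
[4] I1 WR R0
[5] I2→ADD
[6] I2 RO | I3→LSU
[8] I2 EX
[9] I2 WR R0
[10] I3 RO
[11] I3 EX
[12] I3 WR R5
[13] I4→ADD
[14] I4 RO | I5→MUL
[15] I5 RO
[16] I4 EX
[17] I4 WR R5
[18] I6→LSU
[19] I6 RO
[20] I6 EX
[21] I5 EX | I6 WR R5
[22] I5 WR R3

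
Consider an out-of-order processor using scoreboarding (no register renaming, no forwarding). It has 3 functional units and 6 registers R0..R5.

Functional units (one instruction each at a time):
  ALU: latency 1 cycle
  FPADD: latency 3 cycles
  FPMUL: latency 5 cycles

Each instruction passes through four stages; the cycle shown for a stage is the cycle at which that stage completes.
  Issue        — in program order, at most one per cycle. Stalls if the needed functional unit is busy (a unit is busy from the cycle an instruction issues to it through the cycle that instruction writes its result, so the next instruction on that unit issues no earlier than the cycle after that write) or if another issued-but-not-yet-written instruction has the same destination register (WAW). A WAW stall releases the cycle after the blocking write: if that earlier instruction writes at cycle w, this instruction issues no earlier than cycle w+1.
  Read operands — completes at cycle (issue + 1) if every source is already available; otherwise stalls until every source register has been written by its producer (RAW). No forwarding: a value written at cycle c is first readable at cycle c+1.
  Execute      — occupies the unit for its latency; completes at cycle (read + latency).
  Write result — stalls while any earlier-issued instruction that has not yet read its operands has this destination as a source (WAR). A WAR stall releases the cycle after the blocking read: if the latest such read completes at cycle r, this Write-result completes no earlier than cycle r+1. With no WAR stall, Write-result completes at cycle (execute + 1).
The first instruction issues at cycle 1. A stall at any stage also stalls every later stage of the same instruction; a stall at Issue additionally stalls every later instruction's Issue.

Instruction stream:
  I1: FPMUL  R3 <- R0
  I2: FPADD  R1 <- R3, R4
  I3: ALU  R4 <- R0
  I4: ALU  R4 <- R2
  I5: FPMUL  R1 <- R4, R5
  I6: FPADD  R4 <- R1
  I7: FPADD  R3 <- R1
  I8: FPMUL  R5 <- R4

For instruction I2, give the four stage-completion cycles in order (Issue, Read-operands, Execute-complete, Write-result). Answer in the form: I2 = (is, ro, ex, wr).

I2 = (2, 9, 12, 13)

cycle 1: issue I1 (FPMUL)
cycle 2: I1 read-ops | issue I2 (FPADD)
cycle 3: issue I3 (ALU)
cycle 4: I3 read-ops
cycle 5: I3 finished on ALU
cycle 7: I1 finished on FPMUL
cycle 8: I1→R3
cycle 9: I2 read-ops
cycle 10: I3→R4
cycle 11: issue I4 (ALU)
cycle 12: I2 finished on FPADD | I4 read-ops
cycle 13: I2→R1 | I4 finished on ALU
cycle 14: I4→R4 | issue I5 (FPMUL)
cycle 15: I5 read-ops | issue I6 (FPADD)
cycle 20: I5 finished on FPMUL
cycle 21: I5→R1
cycle 22: I6 read-ops
cycle 25: I6 finished on FPADD
cycle 26: I6→R4
cycle 27: issue I7 (FPADD)
cycle 28: I7 read-ops | issue I8 (FPMUL)
cycle 29: I8 read-ops
cycle 31: I7 finished on FPADD
cycle 32: I7→R3
cycle 34: I8 finished on FPMUL
cycle 35: I8→R5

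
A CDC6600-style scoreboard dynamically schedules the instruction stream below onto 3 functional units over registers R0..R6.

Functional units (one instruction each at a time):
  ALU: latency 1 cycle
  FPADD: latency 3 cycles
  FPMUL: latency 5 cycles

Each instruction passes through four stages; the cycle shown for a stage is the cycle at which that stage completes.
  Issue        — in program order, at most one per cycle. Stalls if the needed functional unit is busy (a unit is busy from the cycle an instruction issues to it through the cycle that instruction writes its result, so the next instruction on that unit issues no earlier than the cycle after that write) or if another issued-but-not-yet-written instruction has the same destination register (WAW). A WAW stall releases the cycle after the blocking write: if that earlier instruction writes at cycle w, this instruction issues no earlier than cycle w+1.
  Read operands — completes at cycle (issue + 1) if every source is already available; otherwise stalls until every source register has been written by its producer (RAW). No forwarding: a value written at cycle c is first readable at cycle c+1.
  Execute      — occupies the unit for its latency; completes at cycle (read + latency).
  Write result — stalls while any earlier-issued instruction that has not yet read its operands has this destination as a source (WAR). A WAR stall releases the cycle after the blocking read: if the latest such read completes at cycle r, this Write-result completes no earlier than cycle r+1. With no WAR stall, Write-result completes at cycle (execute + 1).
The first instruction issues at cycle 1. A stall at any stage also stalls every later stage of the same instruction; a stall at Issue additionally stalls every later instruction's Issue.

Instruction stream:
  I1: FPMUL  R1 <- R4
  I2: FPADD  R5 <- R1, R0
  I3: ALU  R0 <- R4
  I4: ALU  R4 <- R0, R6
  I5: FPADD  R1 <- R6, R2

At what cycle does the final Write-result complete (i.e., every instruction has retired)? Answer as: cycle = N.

[1] I1 dispatched to FPMUL
[2] I1 operands ready; I2 dispatched to FPADD
[3] I3 dispatched to ALU
[4] I3 operands ready
[5] I3 complete
[7] I1 complete
[8] R1←I1
[9] I2 operands ready
[10] R0←I3
[11] I4 dispatched to ALU
[12] I2 complete; I4 operands ready
[13] R5←I2; I4 complete
[14] R4←I4; I5 dispatched to FPADD
[15] I5 operands ready
[18] I5 complete
[19] R1←I5

cycle = 19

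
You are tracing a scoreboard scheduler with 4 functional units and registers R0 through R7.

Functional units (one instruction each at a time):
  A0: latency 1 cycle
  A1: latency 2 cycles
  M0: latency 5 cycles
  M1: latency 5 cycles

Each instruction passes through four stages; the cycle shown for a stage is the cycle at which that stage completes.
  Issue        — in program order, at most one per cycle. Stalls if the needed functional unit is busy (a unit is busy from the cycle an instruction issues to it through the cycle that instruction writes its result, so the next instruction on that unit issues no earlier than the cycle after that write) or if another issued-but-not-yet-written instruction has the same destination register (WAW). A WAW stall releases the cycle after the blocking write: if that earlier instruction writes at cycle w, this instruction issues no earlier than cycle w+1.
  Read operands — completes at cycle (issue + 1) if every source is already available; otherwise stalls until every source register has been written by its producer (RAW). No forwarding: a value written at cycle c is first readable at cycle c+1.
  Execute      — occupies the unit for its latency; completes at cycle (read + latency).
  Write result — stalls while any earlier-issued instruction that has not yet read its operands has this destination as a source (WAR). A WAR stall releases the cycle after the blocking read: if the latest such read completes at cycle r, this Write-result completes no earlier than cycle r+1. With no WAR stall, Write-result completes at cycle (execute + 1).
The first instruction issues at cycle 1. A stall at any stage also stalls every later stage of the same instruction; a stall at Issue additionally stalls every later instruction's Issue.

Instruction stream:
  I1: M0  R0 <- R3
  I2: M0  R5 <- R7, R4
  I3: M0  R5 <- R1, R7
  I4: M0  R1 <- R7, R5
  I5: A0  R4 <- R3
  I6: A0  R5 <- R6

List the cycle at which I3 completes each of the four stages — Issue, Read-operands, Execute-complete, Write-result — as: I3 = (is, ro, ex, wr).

I3 = (17, 18, 23, 24)

[1] issue I1 (M0)
[2] I1 read-ops
[7] I1 finished on M0
[8] I1→R0
[9] issue I2 (M0)
[10] I2 read-ops
[15] I2 finished on M0
[16] I2→R5
[17] issue I3 (M0)
[18] I3 read-ops
[23] I3 finished on M0
[24] I3→R5
[25] issue I4 (M0)
[26] I4 read-ops · issue I5 (A0)
[27] I5 read-ops
[28] I5 finished on A0
[29] I5→R4
[30] issue I6 (A0)
[31] I4 finished on M0 · I6 read-ops
[32] I4→R1 · I6 finished on A0
[33] I6→R5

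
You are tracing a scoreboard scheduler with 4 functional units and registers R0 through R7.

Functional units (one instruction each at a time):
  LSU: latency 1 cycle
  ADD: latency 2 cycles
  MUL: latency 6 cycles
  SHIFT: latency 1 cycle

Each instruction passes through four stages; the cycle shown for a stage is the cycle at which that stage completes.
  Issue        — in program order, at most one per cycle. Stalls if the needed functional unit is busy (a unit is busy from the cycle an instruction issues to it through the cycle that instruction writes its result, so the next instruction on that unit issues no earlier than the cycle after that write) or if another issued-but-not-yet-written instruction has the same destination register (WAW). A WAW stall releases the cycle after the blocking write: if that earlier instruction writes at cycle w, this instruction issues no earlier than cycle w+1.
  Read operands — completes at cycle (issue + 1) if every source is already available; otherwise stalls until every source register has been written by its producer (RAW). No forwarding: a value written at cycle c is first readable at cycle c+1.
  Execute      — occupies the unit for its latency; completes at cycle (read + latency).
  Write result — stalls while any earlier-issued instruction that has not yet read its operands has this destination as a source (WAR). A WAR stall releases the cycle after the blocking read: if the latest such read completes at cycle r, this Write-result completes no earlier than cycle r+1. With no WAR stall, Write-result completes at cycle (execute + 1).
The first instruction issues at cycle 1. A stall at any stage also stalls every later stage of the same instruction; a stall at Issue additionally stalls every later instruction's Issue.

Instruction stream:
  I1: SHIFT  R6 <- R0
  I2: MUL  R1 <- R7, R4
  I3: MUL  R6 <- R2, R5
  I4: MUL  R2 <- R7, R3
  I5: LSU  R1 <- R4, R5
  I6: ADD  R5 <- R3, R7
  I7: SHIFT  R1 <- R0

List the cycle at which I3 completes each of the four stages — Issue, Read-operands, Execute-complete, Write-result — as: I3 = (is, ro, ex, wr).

cycle 1: I1 dispatched to SHIFT
cycle 2: I1 operands ready | I2 dispatched to MUL
cycle 3: I1 complete | I2 operands ready
cycle 4: R6←I1
cycle 9: I2 complete
cycle 10: R1←I2
cycle 11: I3 dispatched to MUL
cycle 12: I3 operands ready
cycle 18: I3 complete
cycle 19: R6←I3
cycle 20: I4 dispatched to MUL
cycle 21: I4 operands ready | I5 dispatched to LSU
cycle 22: I5 operands ready | I6 dispatched to ADD
cycle 23: I5 complete | I6 operands ready
cycle 24: R1←I5
cycle 25: I6 complete | I7 dispatched to SHIFT
cycle 26: R5←I6 | I7 operands ready
cycle 27: I4 complete | I7 complete
cycle 28: R2←I4 | R1←I7

I3 = (11, 12, 18, 19)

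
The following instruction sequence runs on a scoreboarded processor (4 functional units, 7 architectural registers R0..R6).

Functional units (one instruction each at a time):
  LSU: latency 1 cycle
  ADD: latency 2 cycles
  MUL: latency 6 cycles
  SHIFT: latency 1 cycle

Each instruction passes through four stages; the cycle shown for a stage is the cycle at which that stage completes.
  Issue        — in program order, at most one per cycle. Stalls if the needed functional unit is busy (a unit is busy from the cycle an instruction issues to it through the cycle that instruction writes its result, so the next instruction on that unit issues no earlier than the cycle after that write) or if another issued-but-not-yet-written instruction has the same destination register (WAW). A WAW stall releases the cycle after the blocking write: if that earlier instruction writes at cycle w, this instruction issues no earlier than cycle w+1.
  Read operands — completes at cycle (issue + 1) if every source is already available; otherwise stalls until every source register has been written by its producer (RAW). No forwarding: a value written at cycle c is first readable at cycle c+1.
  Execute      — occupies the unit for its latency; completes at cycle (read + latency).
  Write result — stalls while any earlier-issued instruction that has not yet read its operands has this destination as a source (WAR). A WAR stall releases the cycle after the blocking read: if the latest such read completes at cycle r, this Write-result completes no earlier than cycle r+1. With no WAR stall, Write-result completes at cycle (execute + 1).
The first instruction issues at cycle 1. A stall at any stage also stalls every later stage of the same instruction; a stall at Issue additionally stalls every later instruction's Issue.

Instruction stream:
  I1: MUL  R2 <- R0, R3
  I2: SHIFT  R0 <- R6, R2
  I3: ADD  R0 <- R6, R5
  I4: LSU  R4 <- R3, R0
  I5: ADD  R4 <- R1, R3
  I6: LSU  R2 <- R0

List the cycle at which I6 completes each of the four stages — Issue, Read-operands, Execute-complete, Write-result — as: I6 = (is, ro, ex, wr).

t=1  issue I1 (MUL)
t=2  I1 read-ops · issue I2 (SHIFT)
t=8  I1 finished on MUL
t=9  I1→R2
t=10  I2 read-ops
t=11  I2 finished on SHIFT
t=12  I2→R0
t=13  issue I3 (ADD)
t=14  I3 read-ops · issue I4 (LSU)
t=16  I3 finished on ADD
t=17  I3→R0
t=18  I4 read-ops
t=19  I4 finished on LSU
t=20  I4→R4
t=21  issue I5 (ADD)
t=22  I5 read-ops · issue I6 (LSU)
t=23  I6 read-ops
t=24  I5 finished on ADD · I6 finished on LSU
t=25  I5→R4 · I6→R2

I6 = (22, 23, 24, 25)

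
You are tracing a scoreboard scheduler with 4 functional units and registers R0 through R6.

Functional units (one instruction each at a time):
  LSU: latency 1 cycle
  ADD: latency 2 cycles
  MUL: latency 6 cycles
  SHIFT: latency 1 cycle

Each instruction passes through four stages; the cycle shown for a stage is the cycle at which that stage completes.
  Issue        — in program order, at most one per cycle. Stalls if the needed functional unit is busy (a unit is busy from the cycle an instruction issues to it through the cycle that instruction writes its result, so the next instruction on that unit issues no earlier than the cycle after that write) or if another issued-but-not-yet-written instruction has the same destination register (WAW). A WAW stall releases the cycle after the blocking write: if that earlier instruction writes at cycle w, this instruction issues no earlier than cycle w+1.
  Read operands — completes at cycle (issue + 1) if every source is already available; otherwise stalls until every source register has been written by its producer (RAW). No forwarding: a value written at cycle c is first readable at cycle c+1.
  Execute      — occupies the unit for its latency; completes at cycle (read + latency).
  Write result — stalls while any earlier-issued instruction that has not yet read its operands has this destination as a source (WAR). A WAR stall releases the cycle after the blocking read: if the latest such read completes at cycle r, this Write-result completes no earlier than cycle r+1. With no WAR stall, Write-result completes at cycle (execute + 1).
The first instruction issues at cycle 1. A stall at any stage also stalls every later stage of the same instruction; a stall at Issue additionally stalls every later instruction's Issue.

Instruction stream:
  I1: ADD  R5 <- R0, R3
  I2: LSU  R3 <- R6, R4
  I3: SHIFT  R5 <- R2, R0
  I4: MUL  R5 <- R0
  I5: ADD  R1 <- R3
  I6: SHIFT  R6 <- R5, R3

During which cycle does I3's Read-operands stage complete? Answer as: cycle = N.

cycle = 7

  I1 | 1 | 2 | 4 | 5
  I2 | 2 | 3 | 4 | 5
  I3 | 6 | 7 | 8 | 9   WAW R5: wait I1 write@5
  I4 | 10 | 11 | 17 | 18   WAW R5: wait I3 write@9
  I5 | 11 | 12 | 14 | 15
  I6 | 12 | 19 | 20 | 21   RAW R5: wait I4 write@18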